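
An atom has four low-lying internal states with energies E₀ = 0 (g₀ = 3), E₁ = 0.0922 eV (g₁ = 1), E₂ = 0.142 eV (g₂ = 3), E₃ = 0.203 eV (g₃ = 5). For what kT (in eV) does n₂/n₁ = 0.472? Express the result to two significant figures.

n₂/n₁ = (g₂/g₁) exp[−(E₂−E₁)/kT] = 0.472.
⇒ (E₂−E₁)/kT = ln((3/1)/0.472) = ln(6.356) = 1.849.
kT = 0.0498 eV / 1.849 = 0.027 eV.

0.027 eV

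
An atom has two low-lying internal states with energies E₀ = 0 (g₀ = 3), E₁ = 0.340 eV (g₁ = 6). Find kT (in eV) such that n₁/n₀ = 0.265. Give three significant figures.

n₁/n₀ = (g₁/g₀) exp[−(E₁−E₀)/kT] = 0.265.
⇒ (E₁−E₀)/kT = ln((6/3)/0.265) = ln(7.5472) = 2.0212.
kT = 0.340 eV / 2.0212 = 0.168 eV.

0.168 eV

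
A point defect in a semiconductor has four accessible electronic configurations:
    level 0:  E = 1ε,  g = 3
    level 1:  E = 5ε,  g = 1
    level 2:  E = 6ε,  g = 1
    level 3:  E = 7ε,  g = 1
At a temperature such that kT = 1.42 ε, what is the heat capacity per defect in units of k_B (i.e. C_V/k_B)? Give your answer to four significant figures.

0.3434

Eᵢ/kT = 0.704225, 3.52113, 4.22535, 4.92958.
Z = Σ gᵢe^(−Eᵢ/kT) = 3·e^(−0.704225) + 1·e^(−3.52113) + 1·e^(−4.22535) + 1·e^(−4.92958) = 1.48347 + 0.0295660 + 0.0146202 + 0.00722954 = 1.53489.
⟨E⟩ = 1.15293 ε, ⟨E²⟩ = 2.02177 ε².
C_V/k_B = (⟨E²⟩ − ⟨E⟩²)/(kT)² = (2.02177 − 1.32925)/2.01640 = 0.3434.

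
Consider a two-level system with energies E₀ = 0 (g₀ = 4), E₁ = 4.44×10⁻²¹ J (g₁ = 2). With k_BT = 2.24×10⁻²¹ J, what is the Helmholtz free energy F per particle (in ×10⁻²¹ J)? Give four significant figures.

Eᵢ/kT = 0, 1.98214.
Z = Σ gᵢe^(−Eᵢ/kT) = 4·e^(−0) + 2·e^(−1.98214) = 4.00000 + 0.275548 = 4.27555.
F = −kT ln Z = −2.24 × ln(4.27555) = −2.24 × 1.45291 = -3.255 ×10⁻²¹ J.

-3.255 ×10⁻²¹ J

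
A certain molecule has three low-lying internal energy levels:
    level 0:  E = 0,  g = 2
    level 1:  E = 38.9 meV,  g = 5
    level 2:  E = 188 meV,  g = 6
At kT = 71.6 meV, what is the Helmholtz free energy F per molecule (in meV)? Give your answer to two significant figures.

Eᵢ/kT = 0, 0.5433, 2.626.
Z = Σ gᵢe^(−Eᵢ/kT) = 2·e^(−0) + 5·e^(−0.5433) + 6·e^(−2.626) = 2.000 + 2.904 + 0.4342 = 5.338.
F = −kT ln Z = −71.6 × ln(5.338) = −71.6 × 1.675 = -120 meV.

-120 meV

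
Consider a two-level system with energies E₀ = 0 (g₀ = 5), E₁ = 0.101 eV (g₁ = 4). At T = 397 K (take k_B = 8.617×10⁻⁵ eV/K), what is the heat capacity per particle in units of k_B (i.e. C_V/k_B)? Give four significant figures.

0.3355

k_BT = 8.617×10⁻⁵ × 397 K = 0.0342095 eV.
Eᵢ/kT = 0, 2.95240.
Z = Σ gᵢe^(−Eᵢ/kT) = 5·e^(−0) + 4·e^(−2.95240) = 5.00000 + 0.208857 = 5.20886.
⟨E⟩ = 0.00404975 eV, ⟨E²⟩ = 0.000409024 eV².
C_V/k_B = (⟨E²⟩ − ⟨E⟩²)/(kT)² = (0.000409024 − 0.0000164005)/0.00117029 = 0.3355.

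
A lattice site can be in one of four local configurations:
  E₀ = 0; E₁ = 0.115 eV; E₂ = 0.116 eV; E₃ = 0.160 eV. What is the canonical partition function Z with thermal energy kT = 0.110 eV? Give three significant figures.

Eᵢ/kT = 0, 1.0455, 1.0545, 1.4545.
Z = Σ e^(−Eᵢ/kT) = e^(−0) + e^(−1.0455) + e^(−1.0545) + e^(−1.4545) = 1.0000 + 0.35152 + 0.34837 + 0.23352 = 1.9334.

Z = 1.93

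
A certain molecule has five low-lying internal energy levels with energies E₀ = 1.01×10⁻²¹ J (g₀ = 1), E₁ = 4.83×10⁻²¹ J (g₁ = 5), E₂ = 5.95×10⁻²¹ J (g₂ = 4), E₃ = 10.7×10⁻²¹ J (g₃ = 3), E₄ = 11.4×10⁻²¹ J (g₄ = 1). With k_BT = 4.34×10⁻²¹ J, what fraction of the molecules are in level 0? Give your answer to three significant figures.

0.210

Eᵢ/kT = 0.23272, 1.1129, 1.3710, 2.4654, 2.6267.
Z = Σ gᵢe^(−Eᵢ/kT) = 1·e^(−0.23272) + 5·e^(−1.1129) + 4·e^(−1.3710) + 3·e^(−2.4654) + 1·e^(−2.6267) = 0.79238 + 1.6430 + 1.0154 + 0.25492 + 0.072317 = 3.7780.
P₀ = g₀ e^(−E₀/kT) / Z = 0.79238/3.7780 = 0.210.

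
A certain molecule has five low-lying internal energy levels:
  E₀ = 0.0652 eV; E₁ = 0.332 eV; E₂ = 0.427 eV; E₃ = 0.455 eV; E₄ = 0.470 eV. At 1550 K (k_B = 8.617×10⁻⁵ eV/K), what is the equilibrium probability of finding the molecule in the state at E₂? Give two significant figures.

k_BT = 8.617×10⁻⁵ × 1550 K = 0.1336 eV.
Eᵢ/kT = 0.4880, 2.485, 3.196, 3.406, 3.518.
Z = Σ e^(−Eᵢ/kT) = e^(−0.4880) + e^(−2.485) + e^(−3.196) + e^(−3.406) + e^(−3.518) = 0.6139 + 0.08333 + 0.04093 + 0.03317 + 0.02966 = 0.8010.
P₂ = e^(−E₂/kT) / Z = 0.04093/0.8010 = 0.051.

0.051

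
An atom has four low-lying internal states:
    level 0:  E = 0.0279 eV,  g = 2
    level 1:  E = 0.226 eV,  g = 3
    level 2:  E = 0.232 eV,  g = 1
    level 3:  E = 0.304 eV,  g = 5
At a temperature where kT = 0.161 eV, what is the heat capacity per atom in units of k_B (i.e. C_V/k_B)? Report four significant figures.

Eᵢ/kT = 0.173292, 1.40373, 1.44099, 1.88820.
Z = Σ gᵢe^(−Eᵢ/kT) = 2·e^(−0.173292) + 3·e^(−1.40373) + 1·e^(−1.44099) + 5·e^(−1.88820) = 1.68178 + 0.737037 + 0.236693 + 0.756720 = 3.41223.
⟨E⟩ = 0.146077 eV, ⟨E²⟩ = 0.0356444 eV².
C_V/k_B = (⟨E²⟩ − ⟨E⟩²)/(kT)² = (0.0356444 − 0.0213385)/0.0259210 = 0.5519.

0.5519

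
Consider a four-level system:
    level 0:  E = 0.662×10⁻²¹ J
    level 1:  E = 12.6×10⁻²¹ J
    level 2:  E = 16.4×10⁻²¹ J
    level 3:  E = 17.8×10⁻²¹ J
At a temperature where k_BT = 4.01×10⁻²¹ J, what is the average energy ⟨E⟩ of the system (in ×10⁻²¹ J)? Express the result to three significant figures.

Eᵢ/kT = 0.16509, 3.1421, 4.0898, 4.4389.
Z = Σ e^(−Eᵢ/kT) = e^(−0.16509) + e^(−3.1421) + e^(−4.0898) + e^(−4.4389) = 0.84782 + 0.043192 + 0.016743 + 0.011809 = 0.91956.
⟨E⟩ = Σ Eᵢ e^(−Eᵢ/kT) / Z = (0.662·0.84782 + 12.6·0.043192 + 16.4·0.016743 + 17.8·0.011809) / 0.91956 = 1.73 ×10⁻²¹ J.

1.73 ×10⁻²¹ J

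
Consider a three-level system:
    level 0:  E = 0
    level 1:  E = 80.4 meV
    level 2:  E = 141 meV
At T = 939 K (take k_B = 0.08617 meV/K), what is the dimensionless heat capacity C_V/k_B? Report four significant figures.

k_BT = 0.08617 × 939 K = 80.9136 meV.
Eᵢ/kT = 0, 0.993652, 1.74260.
Z = Σ e^(−Eᵢ/kT) = e^(−0) + e^(−0.993652) + e^(−1.74260) = 1.00000 + 0.370222 + 0.175065 = 1.54529.
⟨E⟩ = 35.2361 meV, ⟨E²⟩ = 3801.00 meV².
C_V/k_B = (⟨E²⟩ − ⟨E⟩²)/(kT)² = (3801.00 − 1241.58)/6547.01 = 0.3909.

0.3909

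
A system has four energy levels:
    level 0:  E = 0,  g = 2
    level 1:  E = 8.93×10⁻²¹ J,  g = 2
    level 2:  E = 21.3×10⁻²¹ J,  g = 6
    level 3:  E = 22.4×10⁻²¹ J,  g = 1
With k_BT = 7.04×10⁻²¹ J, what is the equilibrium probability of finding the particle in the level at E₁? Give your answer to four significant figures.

Eᵢ/kT = 0, 1.26847, 3.02557, 3.18182.
Z = Σ gᵢe^(−Eᵢ/kT) = 2·e^(−0) + 2·e^(−1.26847) + 6·e^(−3.02557) + 1·e^(−3.18182) = 2.00000 + 0.562523 + 0.291181 + 0.0415100 = 2.89521.
P₁ = g₁ e^(−E₁/kT) / Z = 0.562523/2.89521 = 0.1943.

0.1943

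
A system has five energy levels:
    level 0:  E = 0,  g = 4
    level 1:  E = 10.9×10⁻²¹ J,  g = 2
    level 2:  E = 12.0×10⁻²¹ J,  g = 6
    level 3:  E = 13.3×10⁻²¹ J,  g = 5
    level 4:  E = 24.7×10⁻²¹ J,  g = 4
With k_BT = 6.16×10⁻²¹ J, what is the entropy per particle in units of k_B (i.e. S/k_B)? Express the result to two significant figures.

2.4

Eᵢ/kT = 0, 1.769, 1.948, 2.159, 4.010.
Z = Σ gᵢe^(−Eᵢ/kT) = 4·e^(−0) + 2·e^(−1.769) + 6·e^(−1.948) + 5·e^(−2.159) + 4·e^(−4.010) = 4.000 + 0.3410 + 0.8554 + 0.5772 + 0.07253 = 5.846.
⟨E⟩ = Σ EᵢPᵢ = 4.011 ×10⁻²¹ J.
S/k_B = ln Z + ⟨E⟩/kT = ln(5.846) + 4.011/6.16 = 1.766 + 0.6511 = 2.4.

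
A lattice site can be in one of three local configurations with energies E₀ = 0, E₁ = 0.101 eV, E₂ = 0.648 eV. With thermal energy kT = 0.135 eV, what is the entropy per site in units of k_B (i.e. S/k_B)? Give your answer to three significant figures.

Eᵢ/kT = 0, 0.74815, 4.8000.
Z = Σ e^(−Eᵢ/kT) = e^(−0) + e^(−0.74815) + e^(−4.8000) = 1.0000 + 0.47324 + 0.0082297 = 1.4815.
⟨E⟩ = Σ EᵢPᵢ = 0.035862 eV.
S/k_B = ln Z + ⟨E⟩/kT = ln(1.4815) + 0.035862/0.135 = 0.39306 + 0.26564 = 0.659.

0.659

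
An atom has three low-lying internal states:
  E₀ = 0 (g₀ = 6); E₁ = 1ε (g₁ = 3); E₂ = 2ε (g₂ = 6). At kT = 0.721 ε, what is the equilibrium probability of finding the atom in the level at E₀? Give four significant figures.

Eᵢ/kT = 0, 1.38696, 2.77393.
Z = Σ gᵢe^(−Eᵢ/kT) = 6·e^(−0) + 3·e^(−1.38696) + 6·e^(−2.77393) = 6.00000 + 0.749501 + 0.374497 = 7.12400.
P₀ = g₀ e^(−E₀/kT) / Z = 6.00000/7.12400 = 0.8422.

0.8422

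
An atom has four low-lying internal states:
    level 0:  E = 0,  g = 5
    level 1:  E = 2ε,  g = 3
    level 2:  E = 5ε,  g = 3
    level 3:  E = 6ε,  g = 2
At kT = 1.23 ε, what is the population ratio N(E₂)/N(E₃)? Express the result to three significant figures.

3.38

n₂/n₃ = (g₂/g₃) exp[−(E₂−E₃)/kT] = (3/2) × exp(−(-1ε)/(1.23ε)) = (3/2) × exp(0.81301) = 3.38.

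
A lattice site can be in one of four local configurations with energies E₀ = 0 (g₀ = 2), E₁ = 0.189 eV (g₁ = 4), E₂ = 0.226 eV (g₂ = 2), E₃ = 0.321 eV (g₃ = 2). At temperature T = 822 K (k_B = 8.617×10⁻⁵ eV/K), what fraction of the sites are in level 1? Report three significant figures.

k_BT = 8.617×10⁻⁵ × 822 K = 0.070832 eV.
Eᵢ/kT = 0, 2.6683, 3.1906, 4.5319.
Z = Σ gᵢe^(−Eᵢ/kT) = 2·e^(−0) + 4·e^(−2.6683) + 2·e^(−3.1906) + 2·e^(−4.5319) = 2.0000 + 0.27748 + 0.082294 + 0.021520 = 2.3813.
P₁ = g₁ e^(−E₁/kT) / Z = 0.27748/2.3813 = 0.117.

0.117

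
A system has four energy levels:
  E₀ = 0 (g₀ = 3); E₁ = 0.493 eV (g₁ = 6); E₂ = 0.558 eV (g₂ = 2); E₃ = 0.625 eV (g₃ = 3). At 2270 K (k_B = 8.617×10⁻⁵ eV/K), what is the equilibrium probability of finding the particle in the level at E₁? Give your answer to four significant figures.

0.1297

k_BT = 8.617×10⁻⁵ × 2270 K = 0.195606 eV.
Eᵢ/kT = 0, 2.52037, 2.85267, 3.19520.
Z = Σ gᵢe^(−Eᵢ/kT) = 3·e^(−0) + 6·e^(−2.52037) + 2·e^(−2.85267) + 3·e^(−3.19520) = 3.00000 + 0.482579 + 0.115380 + 0.122875 = 3.72083.
P₁ = g₁ e^(−E₁/kT) / Z = 0.482579/3.72083 = 0.1297.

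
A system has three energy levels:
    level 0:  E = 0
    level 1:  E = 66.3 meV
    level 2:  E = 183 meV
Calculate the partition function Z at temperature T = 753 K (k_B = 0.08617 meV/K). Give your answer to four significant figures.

k_BT = 0.08617 × 753 K = 64.8860 meV.
Eᵢ/kT = 0, 1.02179, 2.82033.
Z = Σ e^(−Eᵢ/kT) = e^(−0) + e^(−1.02179) + e^(−2.82033) = 1.00000 + 0.359950 + 0.0595863 = 1.41954.

Z = 1.420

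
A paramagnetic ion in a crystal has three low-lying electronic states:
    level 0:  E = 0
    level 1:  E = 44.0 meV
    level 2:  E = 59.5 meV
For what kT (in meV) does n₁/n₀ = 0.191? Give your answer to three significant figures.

n₁/n₀ = exp[−(E₁−E₀)/kT] = 0.191.
⇒ (E₁−E₀)/kT = ln(1/0.191) = ln(5.2356) = 1.6555.
kT = 44.0 meV / 1.6555 = 26.6 meV.

26.6 meV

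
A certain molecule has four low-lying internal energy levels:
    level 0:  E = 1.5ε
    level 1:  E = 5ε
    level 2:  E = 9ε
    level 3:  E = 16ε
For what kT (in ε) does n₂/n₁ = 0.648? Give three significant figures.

9.22 ε

n₂/n₁ = exp[−(E₂−E₁)/kT] = 0.648.
⇒ (E₂−E₁)/kT = ln(1/0.648) = ln(1.5432) = 0.43386.
kT = 4ε / 0.43386 = 9.22 ε.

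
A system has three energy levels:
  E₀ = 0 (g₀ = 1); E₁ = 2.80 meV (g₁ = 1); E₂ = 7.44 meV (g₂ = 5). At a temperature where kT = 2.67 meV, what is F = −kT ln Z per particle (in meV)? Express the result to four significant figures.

-1.351 meV

Eᵢ/kT = 0, 1.04869, 2.78652.
Z = Σ gᵢe^(−Eᵢ/kT) = 1·e^(−0) + 1·e^(−1.04869) + 5·e^(−2.78652) = 1.00000 + 0.350396 + 0.308177 = 1.65857.
F = −kT ln Z = −2.67 × ln(1.65857) = −2.67 × 0.505956 = -1.351 meV.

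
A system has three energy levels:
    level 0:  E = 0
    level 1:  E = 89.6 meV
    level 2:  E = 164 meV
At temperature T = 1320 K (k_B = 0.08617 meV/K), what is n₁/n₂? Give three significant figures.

1.92

k_BT = 0.08617 × 1320 K = 113.74 meV.
n₁/n₂ = exp[−(E₁−E₂)/kT] = exp(−(-74.4 meV)/(113.74 meV)) = exp(0.65412) = 1.92.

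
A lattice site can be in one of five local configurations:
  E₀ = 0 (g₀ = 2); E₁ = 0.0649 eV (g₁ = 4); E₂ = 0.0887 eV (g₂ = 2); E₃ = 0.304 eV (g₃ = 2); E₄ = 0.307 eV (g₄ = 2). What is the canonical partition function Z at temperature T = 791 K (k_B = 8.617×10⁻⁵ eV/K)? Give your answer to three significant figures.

Z = 4.13

k_BT = 8.617×10⁻⁵ × 791 K = 0.068160 eV.
Eᵢ/kT = 0, 0.95217, 1.3013, 4.4601, 4.5041.
Z = Σ gᵢe^(−Eᵢ/kT) = 2·e^(−0) + 4·e^(−0.95217) + 2·e^(−1.3013) + 2·e^(−4.4601) + 2·e^(−4.5041) = 2.0000 + 1.5436 + 0.54436 + 0.023122 + 0.022127 = 4.1332.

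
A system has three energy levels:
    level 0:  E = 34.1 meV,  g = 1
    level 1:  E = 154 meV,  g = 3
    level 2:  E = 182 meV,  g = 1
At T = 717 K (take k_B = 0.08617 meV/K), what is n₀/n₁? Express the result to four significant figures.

k_BT = 0.08617 × 717 K = 61.7839 meV.
n₀/n₁ = (g₀/g₁) exp[−(E₀−E₁)/kT] = (1/3) × exp(−(-119.9 meV)/(61.7839 meV)) = (1/3) × exp(1.94064) = 2.321.

2.321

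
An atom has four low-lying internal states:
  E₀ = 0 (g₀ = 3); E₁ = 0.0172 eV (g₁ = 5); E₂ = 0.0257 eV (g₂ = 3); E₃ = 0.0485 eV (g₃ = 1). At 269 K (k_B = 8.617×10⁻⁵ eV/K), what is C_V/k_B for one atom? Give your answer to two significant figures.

0.24

k_BT = 8.617×10⁻⁵ × 269 K = 0.02318 eV.
Eᵢ/kT = 0, 0.7420, 1.109, 2.092.
Z = Σ gᵢe^(−Eᵢ/kT) = 3·e^(−0) + 5·e^(−0.7420) + 3·e^(−1.109) + 1·e^(−2.092) = 3.000 + 2.381 + 0.9897 + 0.1234 = 6.494.
⟨E⟩ = 0.01114 eV, ⟨E²⟩ = 0.0002538 eV².
C_V/k_B = (⟨E²⟩ − ⟨E⟩²)/(kT)² = (0.0002538 − 0.0001241)/0.0005373 = 0.24.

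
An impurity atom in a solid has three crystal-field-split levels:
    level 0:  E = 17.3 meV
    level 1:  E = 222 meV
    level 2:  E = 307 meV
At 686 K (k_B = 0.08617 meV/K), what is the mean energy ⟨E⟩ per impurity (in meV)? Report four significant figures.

25.55 meV

k_BT = 0.08617 × 686 K = 59.1126 meV.
Eᵢ/kT = 0.292662, 3.75554, 5.19348.
Z = Σ e^(−Eᵢ/kT) = e^(−0.292662) + e^(−3.75554) + e^(−5.19348) = 0.746274 + 0.0233878 + 0.00555265 = 0.775214.
⟨E⟩ = Σ Eᵢ e^(−Eᵢ/kT) / Z = (17.3·0.746274 + 222·0.0233878 + 307·0.00555265) / 0.775214 = 25.55 meV.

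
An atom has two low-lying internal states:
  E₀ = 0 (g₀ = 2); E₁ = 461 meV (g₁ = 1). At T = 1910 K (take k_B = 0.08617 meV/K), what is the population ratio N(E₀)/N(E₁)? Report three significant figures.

k_BT = 0.08617 × 1910 K = 164.58 meV.
n₀/n₁ = (g₀/g₁) exp[−(E₀−E₁)/kT] = (2/1) × exp(−(-461 meV)/(164.58 meV)) = (2/1) × exp(2.8011) = 32.9.

32.9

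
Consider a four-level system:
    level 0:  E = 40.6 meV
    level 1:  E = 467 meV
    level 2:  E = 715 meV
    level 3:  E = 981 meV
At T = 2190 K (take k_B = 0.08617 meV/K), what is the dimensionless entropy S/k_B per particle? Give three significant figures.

k_BT = 0.08617 × 2190 K = 188.71 meV.
Eᵢ/kT = 0.21514, 2.4747, 3.7889, 5.1985.
Z = Σ e^(−Eᵢ/kT) = e^(−0.21514) + e^(−2.4747) + e^(−3.7889) + e^(−5.1985) = 0.80643 + 0.084188 + 0.022620 + 0.0055248 = 0.91876.
⟨E⟩ = Σ EᵢPᵢ = 101.93 meV.
S/k_B = ln Z + ⟨E⟩/kT = ln(0.91876) + 101.93/188.71 = -0.084730 + 0.54014 = 0.455.

0.455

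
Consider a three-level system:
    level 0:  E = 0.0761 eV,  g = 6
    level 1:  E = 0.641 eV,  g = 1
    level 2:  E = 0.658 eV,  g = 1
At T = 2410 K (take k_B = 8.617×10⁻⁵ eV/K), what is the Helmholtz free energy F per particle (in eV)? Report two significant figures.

-0.30 eV

k_BT = 8.617×10⁻⁵ × 2410 K = 0.2077 eV.
Eᵢ/kT = 0.3664, 3.086, 3.168.
Z = Σ gᵢe^(−Eᵢ/kT) = 6·e^(−0.3664) + 1·e^(−3.086) + 1·e^(−3.168) = 4.159 + 0.04568 + 0.04209 = 4.247.
F = −kT ln Z = −0.2077 × ln(4.247) = −0.2077 × 1.446 = -0.30 eV.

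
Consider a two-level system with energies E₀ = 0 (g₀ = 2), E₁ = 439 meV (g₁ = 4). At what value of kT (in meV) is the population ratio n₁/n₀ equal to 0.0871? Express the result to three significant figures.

140 meV

n₁/n₀ = (g₁/g₀) exp[−(E₁−E₀)/kT] = 0.0871.
⇒ (E₁−E₀)/kT = ln((4/2)/0.0871) = ln(22.962) = 3.1338.
kT = 439 meV / 3.1338 = 140 meV.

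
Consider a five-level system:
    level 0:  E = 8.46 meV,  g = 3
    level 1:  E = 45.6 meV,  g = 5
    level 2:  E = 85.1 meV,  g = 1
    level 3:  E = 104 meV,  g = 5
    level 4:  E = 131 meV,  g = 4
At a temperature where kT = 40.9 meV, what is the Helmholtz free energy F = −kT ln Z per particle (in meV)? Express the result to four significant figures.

-63.81 meV

Eᵢ/kT = 0.206846, 1.11491, 2.08068, 2.54279, 3.20293.
Z = Σ gᵢe^(−Eᵢ/kT) = 3·e^(−0.206846) + 5·e^(−1.11491) + 1·e^(−2.08068) + 5·e^(−2.54279) + 4·e^(−3.20293) = 2.43943 + 1.63972 + 0.124845 + 0.393233 + 0.162572 = 4.75980.
F = −kT ln Z = −40.9 × ln(4.75980) = −40.9 × 1.56021 = -63.81 meV.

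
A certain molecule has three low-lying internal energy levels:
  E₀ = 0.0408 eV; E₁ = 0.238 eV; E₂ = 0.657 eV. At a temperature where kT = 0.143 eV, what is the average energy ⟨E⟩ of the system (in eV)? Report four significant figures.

0.08660 eV

Eᵢ/kT = 0.285315, 1.66434, 4.59441.
Z = Σ e^(−Eᵢ/kT) = e^(−0.285315) + e^(−1.66434) + e^(−4.59441) = 0.751777 + 0.189316 + 0.0101082 = 0.951201.
⟨E⟩ = Σ Eᵢ e^(−Eᵢ/kT) / Z = (0.0408·0.751777 + 0.238·0.189316 + 0.657·0.0101082) / 0.951201 = 0.08660 eV.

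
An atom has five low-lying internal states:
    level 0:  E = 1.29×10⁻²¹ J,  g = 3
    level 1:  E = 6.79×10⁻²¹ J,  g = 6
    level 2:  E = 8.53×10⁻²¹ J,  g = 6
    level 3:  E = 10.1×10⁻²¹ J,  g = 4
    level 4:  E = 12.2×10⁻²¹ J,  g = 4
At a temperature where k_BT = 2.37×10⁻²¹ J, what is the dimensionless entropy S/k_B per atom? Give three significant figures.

Eᵢ/kT = 0.54430, 2.8650, 3.5992, 4.2616, 5.1477.
Z = Σ gᵢe^(−Eᵢ/kT) = 3·e^(−0.54430) + 6·e^(−2.8650) + 6·e^(−3.5992) + 4·e^(−4.2616) + 4·e^(−5.1477) = 1.7407 + 0.34190 + 0.16407 + 0.056399 + 0.023251 = 2.3263.
⟨E⟩ = Σ EᵢPᵢ = 2.9316 ×10⁻²¹ J.
S/k_B = ln Z + ⟨E⟩/kT = ln(2.3263) + 2.9316/2.37 = 0.84428 + 1.2370 = 2.08.

2.08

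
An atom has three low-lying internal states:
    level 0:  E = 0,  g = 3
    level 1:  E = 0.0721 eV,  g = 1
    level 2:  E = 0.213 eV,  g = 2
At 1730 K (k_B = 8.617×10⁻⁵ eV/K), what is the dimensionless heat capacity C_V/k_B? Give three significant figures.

0.216

k_BT = 8.617×10⁻⁵ × 1730 K = 0.14907 eV.
Eᵢ/kT = 0, 0.48367, 1.4289.
Z = Σ gᵢe^(−Eᵢ/kT) = 3·e^(−0) + 1·e^(−0.48367) + 2·e^(−1.4289) = 3.0000 + 0.61652 + 0.47914 = 4.0957.
⟨E⟩ = 0.035771 eV, ⟨E²⟩ = 0.0060901 eV².
C_V/k_B = (⟨E²⟩ − ⟨E⟩²)/(kT)² = (0.0060901 − 0.0012796)/0.022222 = 0.216.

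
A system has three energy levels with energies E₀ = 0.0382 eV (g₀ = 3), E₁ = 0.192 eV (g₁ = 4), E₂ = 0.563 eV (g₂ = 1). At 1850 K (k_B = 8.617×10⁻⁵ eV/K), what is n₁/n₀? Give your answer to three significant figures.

k_BT = 8.617×10⁻⁵ × 1850 K = 0.15941 eV.
n₁/n₀ = (g₁/g₀) exp[−(E₁−E₀)/kT] = (4/3) × exp(−(0.1538 eV)/(0.15941 eV)) = (4/3) × exp(-0.96481) = 0.508.

0.508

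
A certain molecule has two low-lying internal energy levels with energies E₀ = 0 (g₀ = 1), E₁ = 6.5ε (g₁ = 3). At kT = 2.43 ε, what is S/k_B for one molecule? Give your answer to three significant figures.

0.646

Eᵢ/kT = 0, 2.6749.
Z = Σ gᵢe^(−Eᵢ/kT) = 1·e^(−0) + 3·e^(−2.6749) = 1.0000 + 0.20674 = 1.2067.
⟨E⟩ = Σ EᵢPᵢ = 1.1136 ε.
S/k_B = ln Z + ⟨E⟩/kT = ln(1.2067) + 1.1136/2.43 = 0.18789 + 0.45827 = 0.646.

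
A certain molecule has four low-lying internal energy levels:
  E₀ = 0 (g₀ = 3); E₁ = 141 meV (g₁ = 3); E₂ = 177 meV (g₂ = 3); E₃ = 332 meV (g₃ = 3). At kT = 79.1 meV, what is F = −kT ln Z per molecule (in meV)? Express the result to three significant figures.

Eᵢ/kT = 0, 1.7826, 2.2377, 4.1972.
Z = Σ gᵢe^(−Eᵢ/kT) = 3·e^(−0) + 3·e^(−1.7826) + 3·e^(−2.2377) + 3·e^(−4.1972) = 3.0000 + 0.50460 + 0.32011 + 0.045113 = 3.8698.
F = −kT ln Z = −79.1 × ln(3.8698) = −79.1 × 1.3532 = -107 meV.

-107 meV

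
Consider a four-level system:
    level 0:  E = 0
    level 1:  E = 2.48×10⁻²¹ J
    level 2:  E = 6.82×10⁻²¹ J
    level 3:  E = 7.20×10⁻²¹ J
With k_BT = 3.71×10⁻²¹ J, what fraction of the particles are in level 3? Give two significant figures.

Eᵢ/kT = 0, 0.6685, 1.838, 1.941.
Z = Σ e^(−Eᵢ/kT) = e^(−0) + e^(−0.6685) + e^(−1.838) + e^(−1.941) = 1.000 + 0.5125 + 0.1591 + 0.1436 = 1.815.
P₃ = e^(−E₃/kT) / Z = 0.1436/1.815 = 0.079.

0.079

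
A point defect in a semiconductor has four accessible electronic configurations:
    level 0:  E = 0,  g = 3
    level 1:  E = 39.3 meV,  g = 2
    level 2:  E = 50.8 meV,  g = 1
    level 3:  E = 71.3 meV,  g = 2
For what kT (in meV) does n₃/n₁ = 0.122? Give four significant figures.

15.21 meV

n₃/n₁ = (g₃/g₁) exp[−(E₃−E₁)/kT] = 0.122.
⇒ (E₃−E₁)/kT = ln((2/2)/0.122) = ln(8.19672) = 2.10373.
kT = 32.0 meV / 2.10373 = 15.21 meV.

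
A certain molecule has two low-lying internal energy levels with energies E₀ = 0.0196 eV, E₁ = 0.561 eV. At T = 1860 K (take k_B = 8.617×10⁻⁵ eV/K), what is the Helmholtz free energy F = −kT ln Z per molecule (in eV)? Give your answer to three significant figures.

k_BT = 8.617×10⁻⁵ × 1860 K = 0.16028 eV.
Eᵢ/kT = 0.12229, 3.5001.
Z = Σ e^(−Eᵢ/kT) = e^(−0.12229) + e^(−3.5001) = 0.88489 + 0.030194 = 0.91508.
F = −kT ln Z = −0.16028 × ln(0.91508) = −0.16028 × -0.088744 = 0.0142 eV.

0.0142 eV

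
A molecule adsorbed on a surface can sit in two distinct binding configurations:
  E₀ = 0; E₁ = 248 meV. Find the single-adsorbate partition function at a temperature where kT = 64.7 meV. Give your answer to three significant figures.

Z = 1.02

Eᵢ/kT = 0, 3.8331.
Z = Σ e^(−Eᵢ/kT) = e^(−0) + e^(−3.8331) = 1.0000 + 0.021642 = 1.0216.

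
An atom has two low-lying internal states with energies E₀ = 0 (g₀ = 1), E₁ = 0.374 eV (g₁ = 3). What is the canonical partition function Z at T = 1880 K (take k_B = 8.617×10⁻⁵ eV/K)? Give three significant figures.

Z = 1.30

k_BT = 8.617×10⁻⁵ × 1880 K = 0.16200 eV.
Eᵢ/kT = 0, 2.3086.
Z = Σ gᵢe^(−Eᵢ/kT) = 1·e^(−0) + 3·e^(−2.3086) = 1.0000 + 0.29820 = 1.2982.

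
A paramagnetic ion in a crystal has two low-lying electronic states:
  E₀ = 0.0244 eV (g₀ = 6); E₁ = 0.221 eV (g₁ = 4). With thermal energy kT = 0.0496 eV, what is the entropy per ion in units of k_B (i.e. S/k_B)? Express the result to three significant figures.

Eᵢ/kT = 0.49194, 4.4556.
Z = Σ gᵢe^(−Eᵢ/kT) = 6·e^(−0.49194) + 4·e^(−4.4556) = 3.6686 + 0.046453 = 3.7151.
⟨E⟩ = Σ EᵢPᵢ = 0.026858 eV.
S/k_B = ln Z + ⟨E⟩/kT = ln(3.7151) + 0.026858/0.0496 = 1.3124 + 0.54149 = 1.85.

1.85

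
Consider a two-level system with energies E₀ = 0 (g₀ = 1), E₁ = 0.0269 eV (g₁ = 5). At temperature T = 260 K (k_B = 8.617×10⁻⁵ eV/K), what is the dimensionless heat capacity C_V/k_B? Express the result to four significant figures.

0.3458

k_BT = 8.617×10⁻⁵ × 260 K = 0.0224042 eV.
Eᵢ/kT = 0, 1.20067.
Z = Σ gᵢe^(−Eᵢ/kT) = 1·e^(−0) + 5·e^(−1.20067) = 1.00000 + 1.50496 = 2.50496.
⟨E⟩ = 0.0161613 eV, ⟨E²⟩ = 0.000434739 eV².
C_V/k_B = (⟨E²⟩ − ⟨E⟩²)/(kT)² = (0.000434739 − 0.000261188)/0.000501948 = 0.3458.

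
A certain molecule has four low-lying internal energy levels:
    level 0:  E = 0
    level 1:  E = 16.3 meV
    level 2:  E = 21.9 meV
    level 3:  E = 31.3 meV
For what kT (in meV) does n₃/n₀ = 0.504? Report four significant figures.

n₃/n₀ = exp[−(E₃−E₀)/kT] = 0.504.
⇒ (E₃−E₀)/kT = ln(1/0.504) = ln(1.98413) = 0.685181.
kT = 31.3 meV / 0.685181 = 45.68 meV.

45.68 meV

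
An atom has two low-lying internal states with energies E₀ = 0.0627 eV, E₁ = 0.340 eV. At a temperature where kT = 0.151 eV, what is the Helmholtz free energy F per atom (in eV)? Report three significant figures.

Eᵢ/kT = 0.41523, 2.2517.
Z = Σ e^(−Eᵢ/kT) = e^(−0.41523) + e^(−2.2517) = 0.66019 + 0.10522 = 0.76541.
F = −kT ln Z = −0.151 × ln(0.76541) = −0.151 × -0.26734 = 0.0404 eV.

0.0404 eV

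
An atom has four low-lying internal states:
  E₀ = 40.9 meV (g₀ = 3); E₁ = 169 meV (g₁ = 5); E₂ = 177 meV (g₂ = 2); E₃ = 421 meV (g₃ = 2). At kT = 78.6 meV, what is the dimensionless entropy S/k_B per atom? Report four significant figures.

Eᵢ/kT = 0.520356, 2.15013, 2.25191, 5.35623.
Z = Σ gᵢe^(−Eᵢ/kT) = 3·e^(−0.520356) + 5·e^(−2.15013) + 2·e^(−2.25191) + 2·e^(−5.35623) = 1.78293 + 0.582345 + 0.210396 + 0.00943732 = 2.58511.
⟨E⟩ = Σ EᵢPᵢ = 82.2214 meV.
S/k_B = ln Z + ⟨E⟩/kT = ln(2.58511) + 82.2214/78.6 = 0.949768 + 1.04607 = 1.996.

1.996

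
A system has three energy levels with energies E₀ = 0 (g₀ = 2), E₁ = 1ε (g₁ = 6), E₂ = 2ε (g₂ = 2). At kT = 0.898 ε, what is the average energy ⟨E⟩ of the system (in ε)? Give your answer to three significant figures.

0.574 ε

Eᵢ/kT = 0, 1.1136, 2.2272.
Z = Σ gᵢe^(−Eᵢ/kT) = 2·e^(−0) + 6·e^(−1.1136) + 2·e^(−2.2272) = 2.0000 + 1.9702 + 0.21566 = 4.1859.
⟨E⟩ = Σ Eᵢ gᵢe^(−Eᵢ/kT) / Z = (0·2.0000 + 1·1.9702 + 2·0.21566) / 4.1859 = 0.574 ε.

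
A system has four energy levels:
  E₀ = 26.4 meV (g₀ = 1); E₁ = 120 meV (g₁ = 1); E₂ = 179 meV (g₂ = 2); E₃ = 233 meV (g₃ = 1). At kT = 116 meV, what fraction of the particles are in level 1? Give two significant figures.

Eᵢ/kT = 0.2276, 1.034, 1.543, 2.009.
Z = Σ gᵢe^(−Eᵢ/kT) = 1·e^(−0.2276) + 1·e^(−1.034) + 2·e^(−1.543) + 1·e^(−2.009) = 0.7964 + 0.3556 + 0.4275 + 0.1341 = 1.714.
P₁ = g₁ e^(−E₁/kT) / Z = 0.3556/1.714 = 0.21.

0.21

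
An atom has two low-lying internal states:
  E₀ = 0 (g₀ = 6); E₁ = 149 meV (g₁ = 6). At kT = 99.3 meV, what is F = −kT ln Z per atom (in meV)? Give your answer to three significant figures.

-198 meV

Eᵢ/kT = 0, 1.5005.
Z = Σ gᵢe^(−Eᵢ/kT) = 6·e^(−0) + 6·e^(−1.5005) = 6.0000 + 1.3381 = 7.3381.
F = −kT ln Z = −99.3 × ln(7.3381) = −99.3 × 1.9931 = -198 meV.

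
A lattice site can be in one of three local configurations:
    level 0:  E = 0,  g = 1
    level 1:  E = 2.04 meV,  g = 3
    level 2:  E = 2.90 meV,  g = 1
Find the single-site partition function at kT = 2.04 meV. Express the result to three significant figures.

Z = 2.34

Eᵢ/kT = 0, 1.0000, 1.4216.
Z = Σ gᵢe^(−Eᵢ/kT) = 1·e^(−0) + 3·e^(−1.0000) + 1·e^(−1.4216) = 1.0000 + 1.1036 + 0.24133 = 2.3449.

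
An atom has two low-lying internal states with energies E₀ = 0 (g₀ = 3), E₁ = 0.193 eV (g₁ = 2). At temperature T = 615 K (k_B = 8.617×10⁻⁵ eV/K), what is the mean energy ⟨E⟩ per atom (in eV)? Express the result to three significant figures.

k_BT = 8.617×10⁻⁵ × 615 K = 0.052995 eV.
Eᵢ/kT = 0, 3.6419.
Z = Σ gᵢe^(−Eᵢ/kT) = 3·e^(−0) + 2·e^(−3.6419) = 3.0000 + 0.052405 = 3.0524.
⟨E⟩ = Σ Eᵢ gᵢe^(−Eᵢ/kT) / Z = (0·3.0000 + 0.193·0.052405) / 3.0524 = 0.00331 eV.

0.00331 eV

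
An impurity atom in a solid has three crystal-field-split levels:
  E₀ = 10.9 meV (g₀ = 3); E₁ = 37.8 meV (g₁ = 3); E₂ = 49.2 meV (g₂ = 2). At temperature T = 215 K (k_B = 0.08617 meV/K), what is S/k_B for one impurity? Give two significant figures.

1.8

k_BT = 0.08617 × 215 K = 18.53 meV.
Eᵢ/kT = 0.5882, 2.040, 2.655.
Z = Σ gᵢe^(−Eᵢ/kT) = 3·e^(−0.5882) + 3·e^(−2.040) + 2·e^(−2.655) = 1.666 + 0.3901 + 0.1406 = 2.197.
⟨E⟩ = Σ EᵢPᵢ = 18.13 meV.
S/k_B = ln Z + ⟨E⟩/kT = ln(2.197) + 18.13/18.53 = 0.7871 + 0.9784 = 1.8.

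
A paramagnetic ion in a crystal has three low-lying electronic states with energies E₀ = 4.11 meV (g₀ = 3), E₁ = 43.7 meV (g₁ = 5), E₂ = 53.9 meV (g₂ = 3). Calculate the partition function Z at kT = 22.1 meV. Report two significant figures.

Eᵢ/kT = 0.1860, 1.977, 2.439.
Z = Σ gᵢe^(−Eᵢ/kT) = 3·e^(−0.1860) + 5·e^(−1.977) + 3·e^(−2.439) = 2.491 + 0.6924 + 0.2617 = 3.445.

Z = 3.4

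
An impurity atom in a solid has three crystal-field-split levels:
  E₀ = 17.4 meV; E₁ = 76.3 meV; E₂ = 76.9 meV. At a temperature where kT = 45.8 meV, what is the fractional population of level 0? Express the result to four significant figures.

0.6455

Eᵢ/kT = 0.379913, 1.66594, 1.67904.
Z = Σ e^(−Eᵢ/kT) = e^(−0.379913) + e^(−1.66594) + e^(−1.67904) = 0.683921 + 0.189013 + 0.186553 = 1.05949.
P₀ = e^(−E₀/kT) / Z = 0.683921/1.05949 = 0.6455.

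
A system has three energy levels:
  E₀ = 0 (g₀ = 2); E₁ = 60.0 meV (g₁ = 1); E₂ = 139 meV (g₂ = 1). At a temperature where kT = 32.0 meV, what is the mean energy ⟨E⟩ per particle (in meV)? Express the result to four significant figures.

5.081 meV

Eᵢ/kT = 0, 1.87500, 4.34375.
Z = Σ gᵢe^(−Eᵢ/kT) = 2·e^(−0) + 1·e^(−1.87500) + 1·e^(−4.34375) = 2.00000 + 0.153355 + 0.0129877 = 2.16634.
⟨E⟩ = Σ Eᵢ gᵢe^(−Eᵢ/kT) / Z = (0·2.00000 + 60.0·0.153355 + 139·0.0129877) / 2.16634 = 5.081 meV.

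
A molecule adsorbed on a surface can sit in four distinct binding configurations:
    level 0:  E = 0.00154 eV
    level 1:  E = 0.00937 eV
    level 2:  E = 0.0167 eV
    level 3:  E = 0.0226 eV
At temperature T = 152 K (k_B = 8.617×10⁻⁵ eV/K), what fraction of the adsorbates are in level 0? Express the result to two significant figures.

0.48

k_BT = 8.617×10⁻⁵ × 152 K = 0.01310 eV.
Eᵢ/kT = 0.1176, 0.7153, 1.275, 1.725.
Z = Σ e^(−Eᵢ/kT) = e^(−0.1176) + e^(−0.7153) + e^(−1.275) + e^(−1.725) = 0.8891 + 0.4890 + 0.2794 + 0.1782 = 1.836.
P₀ = e^(−E₀/kT) / Z = 0.8891/1.836 = 0.48.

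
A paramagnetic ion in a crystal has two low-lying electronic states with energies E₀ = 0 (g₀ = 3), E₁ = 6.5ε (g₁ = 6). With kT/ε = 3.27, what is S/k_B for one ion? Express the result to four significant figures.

Eᵢ/kT = 0, 1.98777.
Z = Σ gᵢe^(−Eᵢ/kT) = 3·e^(−0) + 6·e^(−1.98777) = 3.00000 + 0.822004 = 3.82200.
⟨E⟩ = Σ EᵢPᵢ = 1.39797 ε.
S/k_B = ln Z + ⟨E⟩/kT = ln(3.82200) + 1.39797/3.27 = 1.34077 + 0.427514 = 1.768.

1.768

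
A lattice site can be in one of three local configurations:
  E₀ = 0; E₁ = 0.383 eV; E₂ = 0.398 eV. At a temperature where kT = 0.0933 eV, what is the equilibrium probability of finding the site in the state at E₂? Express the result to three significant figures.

Eᵢ/kT = 0, 4.1050, 4.2658.
Z = Σ e^(−Eᵢ/kT) = e^(−0) + e^(−4.1050) + e^(−4.2658) = 1.0000 + 0.016490 + 0.014041 = 1.0305.
P₂ = e^(−E₂/kT) / Z = 0.014041/1.0305 = 0.0136.

0.0136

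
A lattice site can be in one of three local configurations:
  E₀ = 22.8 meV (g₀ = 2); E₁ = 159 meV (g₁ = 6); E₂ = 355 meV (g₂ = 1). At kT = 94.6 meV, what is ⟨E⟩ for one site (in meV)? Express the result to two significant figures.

82 meV

Eᵢ/kT = 0.2410, 1.681, 3.753.
Z = Σ gᵢe^(−Eᵢ/kT) = 2·e^(−0.2410) + 6·e^(−1.681) + 1·e^(−3.753) = 1.572 + 1.117 + 0.02345 = 2.712.
⟨E⟩ = Σ Eᵢ gᵢe^(−Eᵢ/kT) / Z = (22.8·1.572 + 159·1.117 + 355·0.02345) / 2.712 = 82 meV.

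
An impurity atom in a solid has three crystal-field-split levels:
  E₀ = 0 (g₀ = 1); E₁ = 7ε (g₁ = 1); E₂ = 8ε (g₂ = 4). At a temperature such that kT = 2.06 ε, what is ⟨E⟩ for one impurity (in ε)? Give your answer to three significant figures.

Eᵢ/kT = 0, 3.3981, 3.8835.
Z = Σ gᵢe^(−Eᵢ/kT) = 1·e^(−0) + 1·e^(−3.3981) + 4·e^(−3.8835) = 1.0000 + 0.033437 + 0.082315 = 1.1158.
⟨E⟩ = Σ Eᵢ gᵢe^(−Eᵢ/kT) / Z = (0·1.0000 + 7·0.033437 + 8·0.082315) / 1.1158 = 0.800 ε.

0.800 ε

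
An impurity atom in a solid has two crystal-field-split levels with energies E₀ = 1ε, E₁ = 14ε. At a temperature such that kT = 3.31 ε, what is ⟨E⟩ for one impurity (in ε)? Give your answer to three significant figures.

Eᵢ/kT = 0.30211, 4.2296.
Z = Σ e^(−Eᵢ/kT) = e^(−0.30211) + e^(−4.2296) = 0.73926 + 0.014558 = 0.75382.
⟨E⟩ = Σ Eᵢ e^(−Eᵢ/kT) / Z = (1·0.73926 + 14·0.014558) / 0.75382 = 1.25 ε.

1.25 ε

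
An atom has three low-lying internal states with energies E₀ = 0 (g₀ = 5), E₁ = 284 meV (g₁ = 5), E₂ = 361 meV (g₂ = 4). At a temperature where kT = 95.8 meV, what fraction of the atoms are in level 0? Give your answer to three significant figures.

Eᵢ/kT = 0, 2.9645, 3.7683.
Z = Σ gᵢe^(−Eᵢ/kT) = 5·e^(−0) + 5·e^(−2.9645) + 4·e^(−3.7683) = 5.0000 + 0.25793 + 0.092365 = 5.3503.
P₀ = g₀ e^(−E₀/kT) / Z = 5.0000/5.3503 = 0.935.

0.935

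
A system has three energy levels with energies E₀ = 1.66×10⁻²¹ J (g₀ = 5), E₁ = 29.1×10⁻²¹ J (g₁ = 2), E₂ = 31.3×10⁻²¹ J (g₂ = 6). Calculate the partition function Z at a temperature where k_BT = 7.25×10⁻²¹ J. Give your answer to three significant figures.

Z = 4.09

Eᵢ/kT = 0.22897, 4.0138, 4.3172.
Z = Σ gᵢe^(−Eᵢ/kT) = 5·e^(−0.22897) + 2·e^(−4.0138) + 6·e^(−4.3172) = 3.9768 + 0.036129 + 0.080023 = 4.0930.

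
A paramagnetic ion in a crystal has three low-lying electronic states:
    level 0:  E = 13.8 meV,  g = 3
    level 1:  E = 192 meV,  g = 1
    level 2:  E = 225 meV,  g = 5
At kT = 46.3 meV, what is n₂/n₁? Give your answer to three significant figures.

n₂/n₁ = (g₂/g₁) exp[−(E₂−E₁)/kT] = (5/1) × exp(−(33 meV)/(46.3 meV)) = (5/1) × exp(-0.71274) = 2.45.

2.45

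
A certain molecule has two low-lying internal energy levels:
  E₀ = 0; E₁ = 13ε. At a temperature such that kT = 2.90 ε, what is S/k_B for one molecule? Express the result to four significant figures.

Eᵢ/kT = 0, 4.48276.
Z = Σ e^(−Eᵢ/kT) = e^(−0) + e^(−4.48276) = 1.00000 + 0.0113022 = 1.01130.
⟨E⟩ = Σ EᵢPᵢ = 0.145287 ε.
S/k_B = ln Z + ⟨E⟩/kT = ln(1.01130) + 0.145287/2.90 = 0.0112366 + 0.0500990 = 0.06134.

0.06134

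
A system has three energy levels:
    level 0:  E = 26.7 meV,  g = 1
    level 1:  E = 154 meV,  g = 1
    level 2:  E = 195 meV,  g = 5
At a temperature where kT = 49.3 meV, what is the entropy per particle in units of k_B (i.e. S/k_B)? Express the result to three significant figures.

0.826

Eᵢ/kT = 0.54158, 3.1237, 3.9554.
Z = Σ gᵢe^(−Eᵢ/kT) = 1·e^(−0.54158) + 1·e^(−3.1237) + 5·e^(−3.9554) = 0.58183 + 0.043994 + 0.095755 = 0.72158.
⟨E⟩ = Σ EᵢPᵢ = 56.795 meV.
S/k_B = ln Z + ⟨E⟩/kT = ln(0.72158) + 56.795/49.3 = -0.32631 + 1.1520 = 0.826.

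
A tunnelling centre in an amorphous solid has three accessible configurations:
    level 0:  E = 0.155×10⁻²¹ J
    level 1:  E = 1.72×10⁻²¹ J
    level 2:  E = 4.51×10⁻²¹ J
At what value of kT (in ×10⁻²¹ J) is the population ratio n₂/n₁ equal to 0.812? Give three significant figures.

n₂/n₁ = exp[−(E₂−E₁)/kT] = 0.812.
⇒ (E₂−E₁)/kT = ln(1/0.812) = ln(1.2315) = 0.20823.
kT = 2.79 ×10⁻²¹ J / 0.20823 = 13.4 ×10⁻²¹ J.

13.4 ×10⁻²¹ J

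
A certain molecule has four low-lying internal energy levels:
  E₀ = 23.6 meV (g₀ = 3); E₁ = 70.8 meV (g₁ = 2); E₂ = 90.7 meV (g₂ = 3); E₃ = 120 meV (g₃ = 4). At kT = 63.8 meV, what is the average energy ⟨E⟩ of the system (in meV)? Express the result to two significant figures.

Eᵢ/kT = 0.3699, 1.110, 1.422, 1.881.
Z = Σ gᵢe^(−Eᵢ/kT) = 3·e^(−0.3699) + 2·e^(−1.110) + 3·e^(−1.422) + 4·e^(−1.881) = 2.072 + 0.6591 + 0.7237 + 0.6098 = 4.065.
⟨E⟩ = Σ Eᵢ gᵢe^(−Eᵢ/kT) / Z = (23.6·2.072 + 70.8·0.6591 + 90.7·0.7237 + 120·0.6098) / 4.065 = 58 meV.

58 meV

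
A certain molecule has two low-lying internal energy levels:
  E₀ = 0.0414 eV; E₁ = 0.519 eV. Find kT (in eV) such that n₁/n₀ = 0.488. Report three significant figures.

0.666 eV

n₁/n₀ = exp[−(E₁−E₀)/kT] = 0.488.
⇒ (E₁−E₀)/kT = ln(1/0.488) = ln(2.0492) = 0.71745.
kT = 0.4776 eV / 0.71745 = 0.666 eV.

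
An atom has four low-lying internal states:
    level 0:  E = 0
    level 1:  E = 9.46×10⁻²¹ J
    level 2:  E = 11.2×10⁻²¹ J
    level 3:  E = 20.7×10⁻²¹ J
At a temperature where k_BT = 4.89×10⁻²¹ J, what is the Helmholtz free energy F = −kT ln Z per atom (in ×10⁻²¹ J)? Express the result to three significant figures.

-1.13 ×10⁻²¹ J

Eᵢ/kT = 0, 1.9346, 2.2904, 4.2331.
Z = Σ e^(−Eᵢ/kT) = e^(−0) + e^(−1.9346) + e^(−2.2904) + e^(−4.2331) = 1.0000 + 0.14448 + 0.10123 + 0.014507 = 1.2602.
F = −kT ln Z = −4.89 × ln(1.2602) = −4.89 × 0.23127 = -1.13 ×10⁻²¹ J.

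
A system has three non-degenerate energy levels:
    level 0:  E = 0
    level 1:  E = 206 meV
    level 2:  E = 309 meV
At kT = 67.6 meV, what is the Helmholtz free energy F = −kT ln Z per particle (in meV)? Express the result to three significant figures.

-3.80 meV

Eᵢ/kT = 0, 3.0473, 4.5710.
Z = Σ e^(−Eᵢ/kT) = e^(−0) + e^(−3.0473) + e^(−4.5710) = 1.0000 + 0.047487 + 0.010348 = 1.0578.
F = −kT ln Z = −67.6 × ln(1.0578) = −67.6 × 0.056191 = -3.80 meV.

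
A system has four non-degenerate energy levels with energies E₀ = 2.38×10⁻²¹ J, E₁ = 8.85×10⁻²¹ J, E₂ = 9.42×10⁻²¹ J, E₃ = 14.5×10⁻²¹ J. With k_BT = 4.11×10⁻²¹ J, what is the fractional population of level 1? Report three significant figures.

Eᵢ/kT = 0.57908, 2.1533, 2.2920, 3.5280.
Z = Σ e^(−Eᵢ/kT) = e^(−0.57908) + e^(−2.1533) + e^(−2.2920) + e^(−3.5280) = 0.56041 + 0.11610 + 0.10106 + 0.029364 = 0.80693.
P₁ = e^(−E₁/kT) / Z = 0.11610/0.80693 = 0.144.

0.144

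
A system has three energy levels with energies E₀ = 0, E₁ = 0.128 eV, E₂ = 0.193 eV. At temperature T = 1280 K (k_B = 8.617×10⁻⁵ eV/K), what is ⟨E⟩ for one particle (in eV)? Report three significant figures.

0.0495 eV

k_BT = 8.617×10⁻⁵ × 1280 K = 0.11030 eV.
Eᵢ/kT = 0, 1.1605, 1.7498.
Z = Σ e^(−Eᵢ/kT) = e^(−0) + e^(−1.1605) + e^(−1.7498) = 1.0000 + 0.31333 + 0.17381 = 1.4871.
⟨E⟩ = Σ Eᵢ e^(−Eᵢ/kT) / Z = (0·1.0000 + 0.128·0.31333 + 0.193·0.17381) / 1.4871 = 0.0495 eV.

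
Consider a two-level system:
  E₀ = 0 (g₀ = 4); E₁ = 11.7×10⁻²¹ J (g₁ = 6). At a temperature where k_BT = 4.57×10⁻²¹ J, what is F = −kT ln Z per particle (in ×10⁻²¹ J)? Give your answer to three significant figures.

Eᵢ/kT = 0, 2.5602.
Z = Σ gᵢe^(−Eᵢ/kT) = 4·e^(−0) + 6·e^(−2.5602) = 4.0000 + 0.46374 = 4.4637.
F = −kT ln Z = −4.57 × ln(4.4637) = −4.57 × 1.4960 = -6.84 ×10⁻²¹ J.

-6.84 ×10⁻²¹ J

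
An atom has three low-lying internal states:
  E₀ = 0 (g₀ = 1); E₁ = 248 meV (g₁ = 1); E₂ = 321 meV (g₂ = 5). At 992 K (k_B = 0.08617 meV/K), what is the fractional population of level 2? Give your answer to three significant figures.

k_BT = 0.08617 × 992 K = 85.481 meV.
Eᵢ/kT = 0, 2.9012, 3.7552.
Z = Σ gᵢe^(−Eᵢ/kT) = 1·e^(−0) + 1·e^(−2.9012) + 5·e^(−3.7552) = 1.0000 + 0.054957 + 0.11698 = 1.1719.
P₂ = g₂ e^(−E₂/kT) / Z = 0.11698/1.1719 = 0.0998.

0.0998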